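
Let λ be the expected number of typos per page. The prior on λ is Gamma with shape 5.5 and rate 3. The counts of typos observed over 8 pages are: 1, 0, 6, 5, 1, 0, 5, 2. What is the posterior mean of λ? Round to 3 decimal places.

The Poisson likelihood adds the total count to the shape and the number of exposure periods to the rate. Here ∑xᵢ = 20 and n = 8, so shape 5.5→25.5 and rate 3→11.
E[λ | data] = 25.5/11 = 2.318.

Posterior mean ≈ 2.318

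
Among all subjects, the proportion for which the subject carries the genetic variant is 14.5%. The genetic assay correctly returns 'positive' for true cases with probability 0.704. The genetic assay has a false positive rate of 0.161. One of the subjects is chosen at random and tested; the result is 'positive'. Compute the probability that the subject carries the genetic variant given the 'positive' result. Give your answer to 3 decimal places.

Write H for 'the subject carries the genetic variant'. Prior odds H:¬H = 0.145/0.855 = 0.16959. For the 'positive' outcome, the likelihood ratio is 0.704/0.161 = 4.3727.
Posterior odds = 0.16959 × 4.3727 = 0.74156, so P(H|E) = 0.74156/(1+0.74156) = 0.426.

P(H | E) ≈ 0.426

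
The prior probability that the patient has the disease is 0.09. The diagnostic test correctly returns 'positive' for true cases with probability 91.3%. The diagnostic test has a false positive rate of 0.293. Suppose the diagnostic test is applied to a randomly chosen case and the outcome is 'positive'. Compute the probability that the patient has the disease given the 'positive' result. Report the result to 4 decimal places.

P(H | E) ≈ 0.2356

Let H be the event that the patient has the disease. P(H) = 0.09, so P(¬H) = 0.91. With E the 'positive' result, P(E|H) = 0.913 and P(E|¬H) = 0.293.
P(E) = 0.913·0.09 + 0.293·0.91 = 0.082170 + 0.26663 = 0.34880.
By Bayes' theorem, P(H|E) = 0.082170 / 0.34880 = 0.2356.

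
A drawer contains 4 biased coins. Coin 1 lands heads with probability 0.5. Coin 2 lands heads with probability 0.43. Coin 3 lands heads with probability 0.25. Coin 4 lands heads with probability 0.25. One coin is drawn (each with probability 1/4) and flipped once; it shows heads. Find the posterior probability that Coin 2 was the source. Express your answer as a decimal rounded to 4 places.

Posterior probability ≈ 0.3007

Tabulate prior·likelihood by source: [1] prior 0.25, lik 0.5, product 0.1250; [2] prior 0.25, lik 0.43, product 0.1075; [3] prior 0.25, lik 0.25, product 0.06250; [4] prior 0.25, lik 0.25, product 0.06250.
Normalizing constant = 0.35750; the posterior for Coin 2 is its product over the sum, 0.1075/0.35750 = 0.3007.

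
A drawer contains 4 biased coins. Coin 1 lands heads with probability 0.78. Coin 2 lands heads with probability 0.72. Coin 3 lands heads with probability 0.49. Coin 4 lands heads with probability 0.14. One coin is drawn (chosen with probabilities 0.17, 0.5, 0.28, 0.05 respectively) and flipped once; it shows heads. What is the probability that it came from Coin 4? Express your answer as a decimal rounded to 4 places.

Posterior probability ≈ 0.0110

P(heads|C1) = 0.78; P(heads|C2) = 0.72; P(heads|C3) = 0.49; P(heads|C4) = 0.14.
Prior × likelihood for each source: 0.17·0.78=0.1326, 0.5·0.72=0.3600, 0.28·0.49=0.1372, 0.05·0.14=0.007000. Summing gives P(heads) = 0.63680.
P(Coin 4 | heads) = 0.007000 / 0.63680 = 0.0110.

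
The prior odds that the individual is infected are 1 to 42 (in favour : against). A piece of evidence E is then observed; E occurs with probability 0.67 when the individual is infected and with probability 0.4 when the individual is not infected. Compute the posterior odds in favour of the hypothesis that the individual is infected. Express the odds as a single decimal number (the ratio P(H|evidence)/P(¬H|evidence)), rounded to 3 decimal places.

Prior odds = 1/42 = 0.023810. In log-odds, ln(0.023810) = -3.7377.
Add log likelihood ratio: ln(1.6750) = 0.51581.
Posterior log-odds = -3.2219, so posterior odds = exp(-3.2219) = 0.039881.

Posterior odds ≈ 0.040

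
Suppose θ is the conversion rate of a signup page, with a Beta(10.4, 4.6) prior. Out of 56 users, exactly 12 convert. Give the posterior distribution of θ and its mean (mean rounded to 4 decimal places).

Posterior: Beta(22.4, 48.6); mean ≈ 0.3155

The binomial likelihood is conjugate to the Beta prior: with 12 successes and 44 failures, the posterior is Beta(10.4+12, 4.6+44) = Beta(22.4, 48.6).
E[θ | data] = 22.4/(22.4+48.6) = 0.3155.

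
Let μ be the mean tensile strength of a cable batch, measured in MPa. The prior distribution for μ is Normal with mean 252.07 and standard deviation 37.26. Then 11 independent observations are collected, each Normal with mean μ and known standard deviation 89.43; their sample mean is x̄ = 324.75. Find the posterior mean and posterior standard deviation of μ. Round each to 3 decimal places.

Posterior mean ≈ 299.769; posterior SD ≈ 21.844

With known σ, the Normal prior is conjugate. Weight on the data is w = (n/σ²)/(n/σ² + 1/τ₀²) = 0.00137539/(0.00137539+0.00072030) = 0.65629.
Posterior mean = w·x̄ + (1−w)·μ₀ = 0.65629·324.75 + 0.34371·252.07 = 299.769. Posterior variance = 1/(0.00137539+0.00072030) = 477.169, so SD = 21.844.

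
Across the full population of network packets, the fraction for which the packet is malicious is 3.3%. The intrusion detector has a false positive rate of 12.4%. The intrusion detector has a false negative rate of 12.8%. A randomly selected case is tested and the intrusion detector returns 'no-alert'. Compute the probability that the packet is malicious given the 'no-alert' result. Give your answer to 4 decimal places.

P(H | E) ≈ 0.0050

Let H be the event that the packet is malicious. P(H) = 0.033, so P(¬H) = 0.967. With E the 'no-alert' result, P(E|H) = 0.128 and P(E|¬H) = 0.876.
P(E) = 0.128·0.033 + 0.876·0.967 = 0.0042240 + 0.84709 = 0.85132.
By Bayes' theorem, P(H|E) = 0.0042240 / 0.85132 = 0.0050.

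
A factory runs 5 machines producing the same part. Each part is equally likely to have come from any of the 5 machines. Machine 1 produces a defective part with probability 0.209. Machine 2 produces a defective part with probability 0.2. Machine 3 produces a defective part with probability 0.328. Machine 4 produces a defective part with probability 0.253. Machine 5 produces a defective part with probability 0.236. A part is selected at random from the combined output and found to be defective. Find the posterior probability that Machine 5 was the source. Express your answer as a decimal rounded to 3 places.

Tabulate prior·likelihood by source: [1] prior 0.2, lik 0.209, product 0.04180; [2] prior 0.2, lik 0.2, product 0.04000; [3] prior 0.2, lik 0.328, product 0.06560; [4] prior 0.2, lik 0.253, product 0.05060; [5] prior 0.2, lik 0.236, product 0.04720.
Normalizing constant = 0.24520; the posterior for Machine 5 is its product over the sum, 0.04720/0.24520 = 0.192.

Posterior probability ≈ 0.192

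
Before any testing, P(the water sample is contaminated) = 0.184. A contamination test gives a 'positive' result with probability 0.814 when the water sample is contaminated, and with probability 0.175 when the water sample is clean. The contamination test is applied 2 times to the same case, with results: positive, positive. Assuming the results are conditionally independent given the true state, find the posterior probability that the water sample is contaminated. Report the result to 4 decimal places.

With H the event that the water sample is contaminated, the joint likelihood of the observed sequence is P(data|H) = 0.814·0.814 = 0.66260 and P(data|¬H) = 0.175·0.175 = 0.030625.
Bayes: P(H|data) = 0.184·0.66260 / (0.184·0.66260 + 0.816·0.030625) = 0.12192/0.14691 = 0.8299.

Posterior P(H) ≈ 0.8299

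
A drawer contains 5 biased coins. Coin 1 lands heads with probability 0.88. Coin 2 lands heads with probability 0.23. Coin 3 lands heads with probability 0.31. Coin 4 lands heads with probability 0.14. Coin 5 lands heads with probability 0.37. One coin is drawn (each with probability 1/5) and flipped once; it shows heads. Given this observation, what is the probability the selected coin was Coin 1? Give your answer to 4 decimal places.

Posterior probability ≈ 0.4560

Tabulate prior·likelihood by source: [1] prior 0.2, lik 0.88, product 0.1760; [2] prior 0.2, lik 0.23, product 0.04600; [3] prior 0.2, lik 0.31, product 0.06200; [4] prior 0.2, lik 0.14, product 0.02800; [5] prior 0.2, lik 0.37, product 0.07400.
Normalizing constant = 0.38600; the posterior for Coin 1 is its product over the sum, 0.1760/0.38600 = 0.4560.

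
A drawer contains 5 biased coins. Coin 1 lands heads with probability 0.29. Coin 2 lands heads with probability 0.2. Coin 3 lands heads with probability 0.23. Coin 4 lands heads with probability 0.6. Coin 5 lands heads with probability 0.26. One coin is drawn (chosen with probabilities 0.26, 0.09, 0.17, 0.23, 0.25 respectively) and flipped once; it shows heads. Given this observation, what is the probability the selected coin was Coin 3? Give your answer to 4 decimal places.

P(heads|C1) = 0.29; P(heads|C2) = 0.2; P(heads|C3) = 0.23; P(heads|C4) = 0.6; P(heads|C5) = 0.26.
Prior × likelihood for each source: 0.26·0.29=0.07540, 0.09·0.2=0.01800, 0.17·0.23=0.03910, 0.23·0.6=0.1380, 0.25·0.26=0.06500. Summing gives P(heads) = 0.33550.
P(Coin 3 | heads) = 0.03910 / 0.33550 = 0.1165.

Posterior probability ≈ 0.1165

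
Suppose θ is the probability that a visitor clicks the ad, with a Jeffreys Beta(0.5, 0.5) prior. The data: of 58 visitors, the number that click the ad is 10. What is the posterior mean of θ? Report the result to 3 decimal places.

Observing 10 successes and 48 failures updates Beta(0.5, 0.5) by adding the success and failure counts to the two shape parameters: α = 0.5+10 = 10.5, β = 0.5+48 = 48.5.
Posterior mean = α/(α+β) = 10.5/59 = 0.178.

Posterior mean ≈ 0.178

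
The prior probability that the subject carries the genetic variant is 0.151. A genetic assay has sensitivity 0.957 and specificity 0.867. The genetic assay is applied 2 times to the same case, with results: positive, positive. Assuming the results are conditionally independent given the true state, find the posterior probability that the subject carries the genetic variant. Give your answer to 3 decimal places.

Let H be the event that the subject carries the genetic variant; start with P(H) = 0.151. P('positive'|H) = 0.957, P('positive'|¬H) = 0.133.
Update on result 1 ('positive'): P(H) ← 0.957·0.1510 / (0.957·0.1510 + 0.133·0.8490) = 0.14451/0.25742 = 0.5614.
Update on result 2 ('positive'): P(H) ← 0.957·0.5614 / (0.957·0.5614 + 0.133·0.4386) = 0.53722/0.59556 = 0.9020.

Posterior P(H) ≈ 0.902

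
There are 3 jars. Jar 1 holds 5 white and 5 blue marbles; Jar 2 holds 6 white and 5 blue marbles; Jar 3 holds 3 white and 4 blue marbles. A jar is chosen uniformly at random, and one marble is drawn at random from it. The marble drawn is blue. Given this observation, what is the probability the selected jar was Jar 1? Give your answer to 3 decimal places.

Posterior probability ≈ 0.328

P(blue|Jar 1) = 0.5; P(blue|Jar 2) = 0.4545; P(blue|Jar 3) = 0.5714.
Prior × likelihood for each source: 0.333333·0.5=0.1667, 0.333333·0.4545=0.1515, 0.333333·0.5714=0.1905. Summing gives P(blue) = 0.50866.
P(Jar 1 | blue) = 0.1667 / 0.50866 = 0.328.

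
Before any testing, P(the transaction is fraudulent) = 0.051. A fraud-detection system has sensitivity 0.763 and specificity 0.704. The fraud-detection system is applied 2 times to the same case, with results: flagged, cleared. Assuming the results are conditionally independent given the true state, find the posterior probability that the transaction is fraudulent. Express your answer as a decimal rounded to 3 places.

With H the event that the transaction is fraudulent, the joint likelihood of the observed sequence is P(data|H) = 0.763·0.237 = 0.18083 and P(data|¬H) = 0.296·0.704 = 0.20838.
Bayes: P(H|data) = 0.051·0.18083 / (0.051·0.18083 + 0.949·0.20838) = 0.0092224/0.20698 = 0.0446.

Posterior P(H) ≈ 0.045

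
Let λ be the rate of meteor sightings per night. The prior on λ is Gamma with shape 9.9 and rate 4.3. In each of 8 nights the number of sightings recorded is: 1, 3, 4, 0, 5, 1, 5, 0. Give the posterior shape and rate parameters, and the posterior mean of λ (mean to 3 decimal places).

The Poisson likelihood adds the total count to the shape and the number of exposure periods to the rate. Here ∑xᵢ = 19 and n = 8, so shape 9.9→28.9 and rate 4.3→12.3.
E[λ | data] = 28.9/12.3 = 2.350.

Posterior: Gamma(shape=28.9, rate=12.3); mean ≈ 2.350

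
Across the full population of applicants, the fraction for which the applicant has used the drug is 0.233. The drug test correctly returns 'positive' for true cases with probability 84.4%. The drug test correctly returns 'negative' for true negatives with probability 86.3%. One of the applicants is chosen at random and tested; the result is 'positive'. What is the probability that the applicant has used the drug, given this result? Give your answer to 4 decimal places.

P(H | E) ≈ 0.6517

Write H for 'the applicant has used the drug'. Prior odds H:¬H = 0.233/0.767 = 0.30378. For the 'positive' outcome, the likelihood ratio is 0.844/0.137 = 6.1606.
Posterior odds = 0.30378 × 6.1606 = 1.8715, so P(H|E) = 1.8715/(1+1.8715) = 0.6517.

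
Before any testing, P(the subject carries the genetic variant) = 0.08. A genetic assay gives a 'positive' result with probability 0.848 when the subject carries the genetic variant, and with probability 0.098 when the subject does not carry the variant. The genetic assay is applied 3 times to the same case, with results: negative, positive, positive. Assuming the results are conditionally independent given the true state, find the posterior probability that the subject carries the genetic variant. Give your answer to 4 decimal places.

Posterior P(H) ≈ 0.5232

With H the event that the subject carries the genetic variant, the joint likelihood of the observed sequence is P(data|H) = 0.152·0.848·0.848 = 0.10930 and P(data|¬H) = 0.902·0.098·0.098 = 0.0086628.
Bayes: P(H|data) = 0.08·0.10930 / (0.08·0.10930 + 0.92·0.0086628) = 0.0087443/0.016714 = 0.5232.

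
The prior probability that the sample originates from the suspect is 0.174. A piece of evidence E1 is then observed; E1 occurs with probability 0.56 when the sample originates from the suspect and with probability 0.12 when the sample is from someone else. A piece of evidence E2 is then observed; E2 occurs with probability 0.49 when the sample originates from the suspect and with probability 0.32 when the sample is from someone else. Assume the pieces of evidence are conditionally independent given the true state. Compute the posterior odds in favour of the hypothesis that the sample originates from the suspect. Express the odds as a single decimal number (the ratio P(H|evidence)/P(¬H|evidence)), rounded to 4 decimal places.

Posterior odds ≈ 1.5053

Prior odds = 0.174/(1−0.174) = 0.21065. In log-odds, ln(0.21065) = -1.5575.
Add log likelihood ratios: ln(4.6667) + ln(1.5312) = 1.9665.
Posterior log-odds = 0.40899, so posterior odds = exp(0.40899) = 1.5053.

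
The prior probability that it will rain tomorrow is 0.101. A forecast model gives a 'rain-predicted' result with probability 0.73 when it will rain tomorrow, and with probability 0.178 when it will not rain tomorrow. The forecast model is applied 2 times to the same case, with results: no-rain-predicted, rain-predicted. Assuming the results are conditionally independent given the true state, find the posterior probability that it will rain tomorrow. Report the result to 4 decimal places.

Posterior P(H) ≈ 0.1314

With H the event that it will rain tomorrow, the joint likelihood of the observed sequence is P(data|H) = 0.27·0.73 = 0.19710 and P(data|¬H) = 0.822·0.178 = 0.14632.
Bayes: P(H|data) = 0.101·0.19710 / (0.101·0.19710 + 0.899·0.14632) = 0.019907/0.15145 = 0.1314.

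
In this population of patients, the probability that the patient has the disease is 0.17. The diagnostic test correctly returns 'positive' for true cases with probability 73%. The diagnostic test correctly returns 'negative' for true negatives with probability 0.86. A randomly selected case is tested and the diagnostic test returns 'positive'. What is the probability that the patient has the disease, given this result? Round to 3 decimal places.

Let H be the event that the patient has the disease. P(H) = 0.17, so P(¬H) = 0.83. With E the 'positive' result, P(E|H) = 0.73 and P(E|¬H) = 0.14.
P(E) = 0.73·0.17 + 0.14·0.83 = 0.12410 + 0.11620 = 0.24030.
By Bayes' theorem, P(H|E) = 0.12410 / 0.24030 = 0.516.

P(H | E) ≈ 0.516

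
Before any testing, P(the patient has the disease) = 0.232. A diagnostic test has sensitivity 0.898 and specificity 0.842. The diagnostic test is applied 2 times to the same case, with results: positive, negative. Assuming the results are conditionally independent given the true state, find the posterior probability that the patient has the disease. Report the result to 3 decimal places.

Posterior P(H) ≈ 0.172

Let H be the event that the patient has the disease; start with P(H) = 0.232. P('positive'|H) = 0.898, P('positive'|¬H) = 0.158.
Update on result 1 ('positive'): P(H) ← 0.898·0.2320 / (0.898·0.2320 + 0.158·0.7680) = 0.20834/0.32968 = 0.6319.
Update on result 2 ('negative'): P(H) ← 0.102·0.6319 / (0.102·0.6319 + 0.842·0.3681) = 0.064457/0.37437 = 0.1722.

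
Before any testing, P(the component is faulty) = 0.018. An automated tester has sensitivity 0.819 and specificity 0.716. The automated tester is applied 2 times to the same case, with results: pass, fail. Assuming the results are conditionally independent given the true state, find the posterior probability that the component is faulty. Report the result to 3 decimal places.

Posterior P(H) ≈ 0.013

Let H be the event that the component is faulty; start with P(H) = 0.018. P('fail'|H) = 0.819, P('fail'|¬H) = 0.284.
Update on result 1 ('pass'): P(H) ← 0.181·0.0180 / (0.181·0.0180 + 0.716·0.9820) = 0.0032580/0.70637 = 0.0046.
Update on result 2 ('fail'): P(H) ← 0.819·0.0046 / (0.819·0.0046 + 0.284·0.9954) = 0.0037775/0.28647 = 0.0132.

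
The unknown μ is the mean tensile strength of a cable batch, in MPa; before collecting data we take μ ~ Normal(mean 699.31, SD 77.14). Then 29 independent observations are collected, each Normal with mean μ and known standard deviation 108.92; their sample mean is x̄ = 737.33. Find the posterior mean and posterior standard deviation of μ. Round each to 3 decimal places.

Posterior mean ≈ 734.884; posterior SD ≈ 19.565

With known σ, the Normal prior is conjugate. Weight on the data is w = (n/σ²)/(n/σ² + 1/τ₀²) = 0.00244446/(0.00244446+0.00016805) = 0.93567.
Posterior mean = w·x̄ + (1−w)·μ₀ = 0.93567·737.33 + 0.064325·699.31 = 734.884. Posterior variance = 1/(0.00244446+0.00016805) = 382.774, so SD = 19.565.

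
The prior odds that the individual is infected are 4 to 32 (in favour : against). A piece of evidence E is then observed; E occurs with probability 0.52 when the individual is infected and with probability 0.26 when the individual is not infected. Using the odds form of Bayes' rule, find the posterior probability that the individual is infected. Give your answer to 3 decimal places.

Prior odds = 4/32 = 0.12500.
Likelihood ratio for E = 0.52/0.26 = 2.0000.
Posterior odds = prior odds × LR = 0.25000.
Posterior probability = odds/(1+odds) = 0.25000/1.2500 = 0.200.

Posterior probability ≈ 0.200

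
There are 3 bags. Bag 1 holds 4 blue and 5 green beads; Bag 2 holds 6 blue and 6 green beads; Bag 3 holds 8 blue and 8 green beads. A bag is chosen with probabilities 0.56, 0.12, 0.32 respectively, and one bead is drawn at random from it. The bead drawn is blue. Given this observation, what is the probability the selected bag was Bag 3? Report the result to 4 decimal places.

Posterior probability ≈ 0.3412

Tabulate prior·likelihood by source: [1] prior 0.56, lik 0.4444, product 0.2489; [2] prior 0.12, lik 0.5, product 0.06000; [3] prior 0.32, lik 0.5, product 0.1600.
Normalizing constant = 0.46889; the posterior for Bag 3 is its product over the sum, 0.1600/0.46889 = 0.3412.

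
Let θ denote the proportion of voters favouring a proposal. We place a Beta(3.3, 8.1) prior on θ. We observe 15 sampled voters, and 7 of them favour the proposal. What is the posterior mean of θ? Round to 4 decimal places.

Posterior mean ≈ 0.3902

The binomial likelihood is conjugate to the Beta prior: with 7 successes and 8 failures, the posterior is Beta(3.3+7, 8.1+8) = Beta(10.3, 16.1).
Posterior mean = α/(α+β) = 10.3/26.4 = 0.3902.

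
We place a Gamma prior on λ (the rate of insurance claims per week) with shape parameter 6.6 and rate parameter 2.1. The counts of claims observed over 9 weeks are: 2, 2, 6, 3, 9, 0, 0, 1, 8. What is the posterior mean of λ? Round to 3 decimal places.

Posterior mean ≈ 3.387

The Poisson likelihood adds the total count to the shape and the number of exposure periods to the rate. Here ∑xᵢ = 31 and n = 9, so shape 6.6→37.6 and rate 2.1→11.1.
E[λ | data] = 37.6/11.1 = 3.387.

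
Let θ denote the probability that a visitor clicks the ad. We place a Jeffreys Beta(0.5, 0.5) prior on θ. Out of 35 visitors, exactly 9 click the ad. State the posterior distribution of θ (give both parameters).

The binomial likelihood is conjugate to the Beta prior: with 9 successes and 26 failures, the posterior is Beta(0.5+9, 0.5+26) = Beta(9.5, 26.5).

Posterior: Beta(9.5, 26.5)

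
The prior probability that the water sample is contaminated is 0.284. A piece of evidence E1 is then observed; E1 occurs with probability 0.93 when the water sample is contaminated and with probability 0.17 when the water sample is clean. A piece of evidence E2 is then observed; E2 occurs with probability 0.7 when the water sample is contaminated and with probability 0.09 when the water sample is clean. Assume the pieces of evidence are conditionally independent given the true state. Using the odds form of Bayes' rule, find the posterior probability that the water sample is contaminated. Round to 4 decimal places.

Posterior probability ≈ 0.9441

Prior odds = 0.284/(1−0.284) = 0.39665. In log-odds, ln(0.39665) = -0.92471.
Add log likelihood ratios: ln(5.4706) + ln(7.7778) = 3.7507.
Posterior log-odds = 2.8260, so posterior odds = exp(2.8260) = 16.877. Converting, P(H|E) = 16.877/17.877 = 0.9441.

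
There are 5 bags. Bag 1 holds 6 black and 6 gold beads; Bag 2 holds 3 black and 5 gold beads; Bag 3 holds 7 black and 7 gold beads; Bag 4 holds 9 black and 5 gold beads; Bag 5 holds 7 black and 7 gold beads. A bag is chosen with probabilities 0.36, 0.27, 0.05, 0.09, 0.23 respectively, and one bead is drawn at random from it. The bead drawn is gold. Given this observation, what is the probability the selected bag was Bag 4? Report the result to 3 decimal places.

Posterior probability ≈ 0.062

P(gold|Bag 1) = 0.5; P(gold|Bag 2) = 0.625; P(gold|Bag 3) = 0.5; P(gold|Bag 4) = 0.3571; P(gold|Bag 5) = 0.5.
Prior × likelihood for each source: 0.36·0.5=0.1800, 0.27·0.625=0.1688, 0.05·0.5=0.02500, 0.09·0.3571=0.03214, 0.23·0.5=0.1150. Summing gives P(gold) = 0.52089.
P(Bag 4 | gold) = 0.03214 / 0.52089 = 0.062.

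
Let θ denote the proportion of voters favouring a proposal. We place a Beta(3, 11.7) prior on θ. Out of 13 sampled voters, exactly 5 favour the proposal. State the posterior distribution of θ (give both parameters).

Observing 5 successes and 8 failures updates Beta(3, 11.7) by adding the success and failure counts to the two shape parameters: α = 3+5 = 8, β = 11.7+8 = 19.7.

Posterior: Beta(8, 19.7)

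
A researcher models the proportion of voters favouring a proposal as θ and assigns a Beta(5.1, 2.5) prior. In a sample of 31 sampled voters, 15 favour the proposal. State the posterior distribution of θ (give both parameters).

Posterior: Beta(20.1, 18.5)

Observing 15 successes and 16 failures updates Beta(5.1, 2.5) by adding the success and failure counts to the two shape parameters: α = 5.1+15 = 20.1, β = 2.5+16 = 18.5.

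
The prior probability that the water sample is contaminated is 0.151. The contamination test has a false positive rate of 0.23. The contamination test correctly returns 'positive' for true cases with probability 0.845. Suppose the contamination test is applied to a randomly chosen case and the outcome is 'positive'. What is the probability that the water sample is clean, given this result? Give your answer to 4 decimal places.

P(¬H | E) ≈ 0.6048

Write H for 'the water sample is contaminated'. Prior odds H:¬H = 0.151/0.849 = 0.17786. For the 'positive' outcome, the likelihood ratio is 0.845/0.23 = 3.6739.
Posterior odds = 0.17786 × 3.6739 = 0.65343, so P(H|E) = 0.65343/(1+0.65343) = 0.3952. Then P(¬H|E) = 1 − 0.3952 = 0.6048.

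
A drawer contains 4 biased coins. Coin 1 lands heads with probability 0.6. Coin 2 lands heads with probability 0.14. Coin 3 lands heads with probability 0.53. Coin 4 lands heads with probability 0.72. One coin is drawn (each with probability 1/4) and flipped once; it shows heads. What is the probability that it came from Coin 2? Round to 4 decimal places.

Tabulate prior·likelihood by source: [1] prior 0.25, lik 0.6, product 0.1500; [2] prior 0.25, lik 0.14, product 0.03500; [3] prior 0.25, lik 0.53, product 0.1325; [4] prior 0.25, lik 0.72, product 0.1800.
Normalizing constant = 0.49750; the posterior for Coin 2 is its product over the sum, 0.03500/0.49750 = 0.0704.

Posterior probability ≈ 0.0704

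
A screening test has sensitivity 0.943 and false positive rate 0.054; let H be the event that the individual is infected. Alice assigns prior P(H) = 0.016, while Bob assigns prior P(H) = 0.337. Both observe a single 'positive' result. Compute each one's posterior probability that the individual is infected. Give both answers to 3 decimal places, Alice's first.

P('+'|H) = 0.943, P('+'|¬H) = 0.054.
Alice: numerator 0.943·0.016 = 0.015088; evidence = 0.015088+0.054·0.984 = 0.068224; posterior = 0.221.
Bob: numerator 0.943·0.337 = 0.31779; evidence = 0.31779+0.054·0.663 = 0.35359; posterior = 0.899.

Alice: 0.221; Bob: 0.899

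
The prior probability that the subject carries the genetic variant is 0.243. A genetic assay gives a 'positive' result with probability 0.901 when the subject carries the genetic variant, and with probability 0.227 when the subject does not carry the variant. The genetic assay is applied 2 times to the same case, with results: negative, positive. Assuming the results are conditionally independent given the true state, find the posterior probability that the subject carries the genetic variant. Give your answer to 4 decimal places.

Posterior P(H) ≈ 0.1403

Let H be the event that the subject carries the genetic variant; start with P(H) = 0.243. P('positive'|H) = 0.901, P('positive'|¬H) = 0.227.
Update on result 1 ('negative'): P(H) ← 0.099·0.2430 / (0.099·0.2430 + 0.773·0.7570) = 0.024057/0.60922 = 0.0395.
Update on result 2 ('positive'): P(H) ← 0.901·0.0395 / (0.901·0.0395 + 0.227·0.9605) = 0.035579/0.25362 = 0.1403.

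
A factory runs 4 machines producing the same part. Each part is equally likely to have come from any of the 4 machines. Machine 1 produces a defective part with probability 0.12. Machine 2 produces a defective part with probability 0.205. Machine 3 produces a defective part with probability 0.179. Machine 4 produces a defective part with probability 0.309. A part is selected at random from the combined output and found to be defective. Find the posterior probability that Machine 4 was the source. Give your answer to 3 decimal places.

P(defective|M1) = 0.12; P(defective|M2) = 0.205; P(defective|M3) = 0.179; P(defective|M4) = 0.309.
Prior × likelihood for each source: 0.25·0.12=0.03000, 0.25·0.205=0.05125, 0.25·0.179=0.04475, 0.25·0.309=0.07725. Summing gives P(defective) = 0.20325.
P(Machine 4 | defective) = 0.07725 / 0.20325 = 0.380.

Posterior probability ≈ 0.380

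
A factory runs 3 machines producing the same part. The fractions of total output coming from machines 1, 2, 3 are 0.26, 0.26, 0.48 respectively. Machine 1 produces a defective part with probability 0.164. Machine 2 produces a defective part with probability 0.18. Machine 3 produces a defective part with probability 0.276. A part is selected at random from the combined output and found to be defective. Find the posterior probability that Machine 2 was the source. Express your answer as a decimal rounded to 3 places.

Tabulate prior·likelihood by source: [1] prior 0.26, lik 0.164, product 0.04264; [2] prior 0.26, lik 0.18, product 0.04680; [3] prior 0.48, lik 0.276, product 0.1325.
Normalizing constant = 0.22192; the posterior for Machine 2 is its product over the sum, 0.04680/0.22192 = 0.211.

Posterior probability ≈ 0.211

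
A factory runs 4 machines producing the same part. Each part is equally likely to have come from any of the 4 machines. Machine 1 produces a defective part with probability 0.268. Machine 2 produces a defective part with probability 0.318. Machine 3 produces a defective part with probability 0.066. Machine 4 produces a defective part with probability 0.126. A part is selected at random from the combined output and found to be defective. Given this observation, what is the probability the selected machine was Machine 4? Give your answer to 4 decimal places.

Posterior probability ≈ 0.1620

Tabulate prior·likelihood by source: [1] prior 0.25, lik 0.268, product 0.06700; [2] prior 0.25, lik 0.318, product 0.07950; [3] prior 0.25, lik 0.066, product 0.01650; [4] prior 0.25, lik 0.126, product 0.03150.
Normalizing constant = 0.19450; the posterior for Machine 4 is its product over the sum, 0.03150/0.19450 = 0.1620.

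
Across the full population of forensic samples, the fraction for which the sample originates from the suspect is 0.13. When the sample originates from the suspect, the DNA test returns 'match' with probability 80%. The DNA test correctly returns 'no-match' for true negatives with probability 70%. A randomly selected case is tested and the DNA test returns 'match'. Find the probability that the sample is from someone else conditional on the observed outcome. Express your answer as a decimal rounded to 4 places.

P(¬H | E) ≈ 0.7151

Let H be the event that the sample originates from the suspect. P(H) = 0.13, so P(¬H) = 0.87. With E the 'match' result, P(E|H) = 0.8 and P(E|¬H) = 0.3.
P(E) = 0.8·0.13 + 0.3·0.87 = 0.10400 + 0.26100 = 0.36500.
By Bayes' theorem, P(H|E) = 0.10400 / 0.36500 = 0.2849. Hence P(¬H|E) = 1 − 0.2849 = 0.7151.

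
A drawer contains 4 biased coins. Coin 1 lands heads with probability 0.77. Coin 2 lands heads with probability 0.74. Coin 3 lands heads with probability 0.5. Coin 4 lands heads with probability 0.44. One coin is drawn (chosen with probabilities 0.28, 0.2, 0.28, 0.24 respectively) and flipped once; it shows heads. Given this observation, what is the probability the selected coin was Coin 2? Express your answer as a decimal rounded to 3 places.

Posterior probability ≈ 0.243

P(heads|C1) = 0.77; P(heads|C2) = 0.74; P(heads|C3) = 0.5; P(heads|C4) = 0.44.
Prior × likelihood for each source: 0.28·0.77=0.2156, 0.2·0.74=0.1480, 0.28·0.5=0.1400, 0.24·0.44=0.1056. Summing gives P(heads) = 0.60920.
P(Coin 2 | heads) = 0.1480 / 0.60920 = 0.243.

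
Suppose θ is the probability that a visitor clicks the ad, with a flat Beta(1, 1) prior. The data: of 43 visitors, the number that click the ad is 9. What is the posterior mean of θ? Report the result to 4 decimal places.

The binomial likelihood is conjugate to the Beta prior: with 9 successes and 34 failures, the posterior is Beta(1+9, 1+34) = Beta(10, 35).
Posterior mean = α/(α+β) = 10/45 = 0.2222.

Posterior mean ≈ 0.2222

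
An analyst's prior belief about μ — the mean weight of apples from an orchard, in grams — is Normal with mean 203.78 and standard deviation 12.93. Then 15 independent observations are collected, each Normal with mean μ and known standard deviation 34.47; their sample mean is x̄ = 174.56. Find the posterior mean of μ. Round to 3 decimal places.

With known σ, the Normal prior is conjugate. Weight on the data is w = (n/σ²)/(n/σ² + 1/τ₀²) = 0.0126243/(0.0126243+0.00598140) = 0.67852.
Posterior mean = w·x̄ + (1−w)·μ₀ = 0.67852·174.56 + 0.32148·203.78 = 183.954.

Posterior mean ≈ 183.954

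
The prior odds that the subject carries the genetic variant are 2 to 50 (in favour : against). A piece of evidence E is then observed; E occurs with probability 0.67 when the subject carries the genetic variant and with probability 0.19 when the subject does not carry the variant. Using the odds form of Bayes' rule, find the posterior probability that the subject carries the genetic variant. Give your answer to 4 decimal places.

Posterior probability ≈ 0.1236

Prior odds = 2/50 = 0.040000. In log-odds, ln(0.040000) = -3.2189.
Add log likelihood ratio: ln(3.5263) = 1.2603.
Posterior log-odds = -1.9586, so posterior odds = exp(-1.9586) = 0.14105. Converting, P(H|E) = 0.14105/1.1411 = 0.1236.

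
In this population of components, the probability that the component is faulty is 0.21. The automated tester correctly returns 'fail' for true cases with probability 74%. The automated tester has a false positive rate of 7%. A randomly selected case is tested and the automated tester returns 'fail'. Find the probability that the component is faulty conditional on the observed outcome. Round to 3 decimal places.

Write H for 'the component is faulty'. Prior odds H:¬H = 0.21/0.79 = 0.26582. For the 'fail' outcome, the likelihood ratio is 0.74/0.07 = 10.571.
Posterior odds = 0.26582 × 10.571 = 2.8101, so P(H|E) = 2.8101/(1+2.8101) = 0.738.

P(H | E) ≈ 0.738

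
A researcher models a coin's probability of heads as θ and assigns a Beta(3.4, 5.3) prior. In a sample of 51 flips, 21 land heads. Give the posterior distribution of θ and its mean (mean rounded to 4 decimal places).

Posterior: Beta(24.4, 35.3); mean ≈ 0.4087

Observing 21 successes and 30 failures updates Beta(3.4, 5.3) by adding the success and failure counts to the two shape parameters: α = 3.4+21 = 24.4, β = 5.3+30 = 35.3.
Posterior mean = α/(α+β) = 24.4/59.7 = 0.4087.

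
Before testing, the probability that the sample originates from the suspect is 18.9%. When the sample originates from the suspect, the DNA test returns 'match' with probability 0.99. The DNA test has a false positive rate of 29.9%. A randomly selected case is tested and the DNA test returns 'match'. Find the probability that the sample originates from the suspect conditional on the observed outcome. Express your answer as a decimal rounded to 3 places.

Write H for 'the sample originates from the suspect'. Prior odds H:¬H = 0.189/0.811 = 0.23305. For the 'match' outcome, the likelihood ratio is 0.99/0.299 = 3.3110.
Posterior odds = 0.23305 × 3.3110 = 0.77162, so P(H|E) = 0.77162/(1+0.77162) = 0.436.

P(H | E) ≈ 0.436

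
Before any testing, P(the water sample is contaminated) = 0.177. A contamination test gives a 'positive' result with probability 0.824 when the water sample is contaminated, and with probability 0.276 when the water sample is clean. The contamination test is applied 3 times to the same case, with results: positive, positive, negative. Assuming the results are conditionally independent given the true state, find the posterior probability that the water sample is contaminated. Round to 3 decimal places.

With H the event that the water sample is contaminated, the joint likelihood of the observed sequence is P(data|H) = 0.824·0.824·0.176 = 0.11950 and P(data|¬H) = 0.276·0.276·0.724 = 0.055151.
Bayes: P(H|data) = 0.177·0.11950 / (0.177·0.11950 + 0.823·0.055151) = 0.021151/0.066541 = 0.3179.

Posterior P(H) ≈ 0.318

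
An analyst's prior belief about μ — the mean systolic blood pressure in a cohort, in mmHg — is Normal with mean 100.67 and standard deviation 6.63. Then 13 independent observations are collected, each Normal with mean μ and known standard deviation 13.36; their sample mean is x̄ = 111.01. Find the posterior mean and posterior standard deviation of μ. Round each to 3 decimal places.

Posterior mean ≈ 108.549; posterior SD ≈ 3.235

With known σ, the Normal prior is conjugate. Weight on the data is w = (n/σ²)/(n/σ² + 1/τ₀²) = 0.0728334/(0.0728334+0.0227496) = 0.76199.
Posterior mean = w·x̄ + (1−w)·μ₀ = 0.76199·111.01 + 0.23801·100.67 = 108.549. Posterior variance = 1/(0.0728334+0.0227496) = 10.4621, so SD = 3.235.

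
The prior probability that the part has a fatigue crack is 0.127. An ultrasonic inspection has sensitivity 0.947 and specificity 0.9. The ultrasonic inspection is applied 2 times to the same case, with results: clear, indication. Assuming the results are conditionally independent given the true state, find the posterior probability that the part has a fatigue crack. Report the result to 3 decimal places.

Let H be the event that the part has a fatigue crack; start with P(H) = 0.127. P('indication'|H) = 0.947, P('indication'|¬H) = 0.1.
Update on result 1 ('clear'): P(H) ← 0.053·0.1270 / (0.053·0.1270 + 0.9·0.8730) = 0.0067310/0.79243 = 0.0085.
Update on result 2 ('indication'): P(H) ← 0.947·0.0085 / (0.947·0.0085 + 0.1·0.9915) = 0.0080439/0.10719 = 0.0750.

Posterior P(H) ≈ 0.075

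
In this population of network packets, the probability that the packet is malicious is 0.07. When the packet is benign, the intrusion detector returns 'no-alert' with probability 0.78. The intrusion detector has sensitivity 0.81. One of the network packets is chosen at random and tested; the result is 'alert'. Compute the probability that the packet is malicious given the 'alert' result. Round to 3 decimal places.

P(H | E) ≈ 0.217

Write H for 'the packet is malicious'. Prior odds H:¬H = 0.07/0.93 = 0.075269. For the 'alert' outcome, the likelihood ratio is 0.81/0.22 = 3.6818.
Posterior odds = 0.075269 × 3.6818 = 0.27713, so P(H|E) = 0.27713/(1+0.27713) = 0.217.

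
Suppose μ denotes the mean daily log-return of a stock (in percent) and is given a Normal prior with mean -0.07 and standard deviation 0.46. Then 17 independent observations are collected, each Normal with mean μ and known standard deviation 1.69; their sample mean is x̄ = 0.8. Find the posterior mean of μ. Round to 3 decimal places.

Prior precision 1/τ₀² = 1/0.46² = 4.72590; data precision n/σ² = 17/1.69² = 5.95217.
Posterior precision = 4.72590 + 5.95217 = 10.6781.
Posterior mean = (4.72590·-0.07 + 5.95217·0.8) / 10.6781 = 0.415.

Posterior mean ≈ 0.415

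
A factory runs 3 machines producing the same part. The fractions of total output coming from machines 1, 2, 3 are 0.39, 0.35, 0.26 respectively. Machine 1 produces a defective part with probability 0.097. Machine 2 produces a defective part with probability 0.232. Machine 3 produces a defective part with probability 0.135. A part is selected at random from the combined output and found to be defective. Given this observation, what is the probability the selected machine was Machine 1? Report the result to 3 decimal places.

Tabulate prior·likelihood by source: [1] prior 0.39, lik 0.097, product 0.03783; [2] prior 0.35, lik 0.232, product 0.08120; [3] prior 0.26, lik 0.135, product 0.03510.
Normalizing constant = 0.15413; the posterior for Machine 1 is its product over the sum, 0.03783/0.15413 = 0.245.

Posterior probability ≈ 0.245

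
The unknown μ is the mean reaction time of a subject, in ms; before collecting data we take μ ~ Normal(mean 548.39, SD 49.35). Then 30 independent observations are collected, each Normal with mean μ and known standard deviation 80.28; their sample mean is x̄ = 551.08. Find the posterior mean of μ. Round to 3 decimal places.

With known σ, the Normal prior is conjugate. Weight on the data is w = (n/σ²)/(n/σ² + 1/τ₀²) = 0.00465486/(0.00465486+0.00041061) = 0.91894.
Posterior mean = w·x̄ + (1−w)·μ₀ = 0.91894·551.08 + 0.081060·548.39 = 550.862.

Posterior mean ≈ 550.862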